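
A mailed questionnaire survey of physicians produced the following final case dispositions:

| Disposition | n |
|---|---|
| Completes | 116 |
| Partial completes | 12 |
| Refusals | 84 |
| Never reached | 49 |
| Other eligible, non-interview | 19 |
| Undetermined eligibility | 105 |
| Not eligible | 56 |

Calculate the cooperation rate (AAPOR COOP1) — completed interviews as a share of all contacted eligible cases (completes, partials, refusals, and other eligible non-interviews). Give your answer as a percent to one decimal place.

Top → 116
Denom → 116 + 12 + 84 + 19 = 231
COOP1 = 116 / 231 = 0.5022

50.2%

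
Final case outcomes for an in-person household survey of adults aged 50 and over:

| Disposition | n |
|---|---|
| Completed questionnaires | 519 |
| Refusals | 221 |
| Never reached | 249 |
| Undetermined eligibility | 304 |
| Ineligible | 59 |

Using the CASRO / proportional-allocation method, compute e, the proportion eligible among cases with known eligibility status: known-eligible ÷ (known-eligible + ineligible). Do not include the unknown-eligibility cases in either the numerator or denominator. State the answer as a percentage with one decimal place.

94.4%

Eligible (known): 519 + 221 + 249 = 989
e = 989 / (989 + 59) = 989 / 1048 = 0.9437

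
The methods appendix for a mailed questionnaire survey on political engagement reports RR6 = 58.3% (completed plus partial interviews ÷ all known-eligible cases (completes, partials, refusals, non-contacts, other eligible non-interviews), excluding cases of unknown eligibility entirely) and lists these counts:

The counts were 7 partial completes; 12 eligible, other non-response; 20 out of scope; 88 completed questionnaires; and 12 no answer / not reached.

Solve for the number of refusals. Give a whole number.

Num: 88 + 7 = 95
RR6 = 95 / D = 0.583
D = 95 / 0.583 = 163.0
Other denominator terms total 119
refusals = 163.0 − 119 ≈ 44

44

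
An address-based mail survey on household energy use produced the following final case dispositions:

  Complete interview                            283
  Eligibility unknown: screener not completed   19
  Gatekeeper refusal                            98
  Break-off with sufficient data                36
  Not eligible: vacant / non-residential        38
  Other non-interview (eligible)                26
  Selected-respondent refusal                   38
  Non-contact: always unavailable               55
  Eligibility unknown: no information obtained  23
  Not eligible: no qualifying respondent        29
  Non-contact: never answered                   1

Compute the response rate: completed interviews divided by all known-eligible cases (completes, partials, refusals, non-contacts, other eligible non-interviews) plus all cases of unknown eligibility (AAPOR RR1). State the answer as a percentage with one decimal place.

48.9%

Refused = 98 + 38 = 136
No answer / not reached = 1 + 55 = 56
Eligibility not determined = 19 + 23 = 42
Not eligible = 29 + 38 = 67
Top: 283
Denom: 283 + 36 + 136 + 56 + 26 + 42 = 579
RR1 = 283 / 579 = 0.4888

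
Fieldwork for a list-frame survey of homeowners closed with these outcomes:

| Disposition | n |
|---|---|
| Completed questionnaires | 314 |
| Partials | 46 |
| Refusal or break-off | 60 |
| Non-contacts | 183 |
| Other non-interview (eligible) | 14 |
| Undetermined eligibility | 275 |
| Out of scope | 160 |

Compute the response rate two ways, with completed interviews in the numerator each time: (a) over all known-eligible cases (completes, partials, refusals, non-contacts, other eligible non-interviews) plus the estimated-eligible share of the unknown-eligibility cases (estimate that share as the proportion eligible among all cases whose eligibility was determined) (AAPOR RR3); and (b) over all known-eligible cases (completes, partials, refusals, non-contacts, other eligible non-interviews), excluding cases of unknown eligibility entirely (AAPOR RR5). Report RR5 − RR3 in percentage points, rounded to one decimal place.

Num → 314
Eligible (known) → 314 + 46 + 60 + 183 + 14 = 617
e = 617 / (617 + 160) = 617 / 777 = 0.7941
Eligible share of unknowns → 0.7941 × 275 = 218.38
Denom → 617 + 218.38 = 835.38
RR3 = 314 / 835.38 = 0.3759
Denom → 314 + 46 + 60 + 183 + 14 = 617
RR5 = 314 / 617 = 0.5089
Difference = 50.89 − 37.59 = 13.30 percentage points

13.3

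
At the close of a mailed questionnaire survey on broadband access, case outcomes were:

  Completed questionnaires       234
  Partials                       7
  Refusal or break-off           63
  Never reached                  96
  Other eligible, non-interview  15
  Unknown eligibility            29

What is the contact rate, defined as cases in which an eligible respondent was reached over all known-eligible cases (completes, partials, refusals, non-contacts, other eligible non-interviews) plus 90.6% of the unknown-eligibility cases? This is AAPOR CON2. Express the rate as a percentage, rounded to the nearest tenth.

72.3%

Num → 234 + 7 + 63 + 15 = 319
Determined eligible → 234 + 7 + 63 + 96 + 15 = 415
Estimated eligible among unknowns → 0.9060 × 29 = 26.27
Denom → 415 + 26.27 = 441.27
CON2 = 319 / 441.27 = 0.7229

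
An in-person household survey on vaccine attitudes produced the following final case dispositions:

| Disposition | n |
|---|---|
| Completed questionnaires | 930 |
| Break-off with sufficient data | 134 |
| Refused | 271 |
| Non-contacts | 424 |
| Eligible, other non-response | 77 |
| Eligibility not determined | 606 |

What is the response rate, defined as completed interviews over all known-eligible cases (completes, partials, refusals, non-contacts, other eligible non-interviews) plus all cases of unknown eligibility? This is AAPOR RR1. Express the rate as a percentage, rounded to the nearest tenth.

38.1%

Top → 930
Denom → 930 + 134 + 271 + 424 + 77 + 606 = 2442
RR1 = 930 / 2442 = 0.3808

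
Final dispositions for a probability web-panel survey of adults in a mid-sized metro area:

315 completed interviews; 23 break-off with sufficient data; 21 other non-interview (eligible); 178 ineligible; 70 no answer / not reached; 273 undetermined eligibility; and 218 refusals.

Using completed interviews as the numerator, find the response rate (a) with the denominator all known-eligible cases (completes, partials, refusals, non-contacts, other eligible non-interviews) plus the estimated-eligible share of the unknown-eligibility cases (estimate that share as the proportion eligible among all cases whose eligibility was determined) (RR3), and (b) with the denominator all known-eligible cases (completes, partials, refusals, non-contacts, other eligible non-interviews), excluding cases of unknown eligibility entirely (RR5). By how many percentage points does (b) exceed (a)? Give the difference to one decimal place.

Top → 315
Determined eligible → 315 + 23 + 218 + 70 + 21 = 647
e = 647 / (647 + 178) = 647 / 825 = 0.7842
e × U → 0.7842 × 273 = 214.09
Denom → 647 + 214.09 = 861.09
RR3 = 315 / 861.09 = 0.3658
Denom → 315 + 23 + 218 + 70 + 21 = 647
RR5 = 315 / 647 = 0.4869
Difference = 48.69 − 36.58 = 12.11 percentage points

12.1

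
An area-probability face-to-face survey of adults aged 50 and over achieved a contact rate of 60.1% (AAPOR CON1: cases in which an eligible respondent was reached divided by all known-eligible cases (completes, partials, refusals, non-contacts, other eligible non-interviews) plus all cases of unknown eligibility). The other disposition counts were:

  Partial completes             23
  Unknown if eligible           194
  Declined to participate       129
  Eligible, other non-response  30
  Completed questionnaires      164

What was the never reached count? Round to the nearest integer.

Top → 164 + 23 + 129 + 30 = 346
CON1 = 346 / D = 0.601
D = 346 / 0.601 = 575.7
Remaining denominator categories sum to 540
never reached = 575.7 − 540 ≈ 36

36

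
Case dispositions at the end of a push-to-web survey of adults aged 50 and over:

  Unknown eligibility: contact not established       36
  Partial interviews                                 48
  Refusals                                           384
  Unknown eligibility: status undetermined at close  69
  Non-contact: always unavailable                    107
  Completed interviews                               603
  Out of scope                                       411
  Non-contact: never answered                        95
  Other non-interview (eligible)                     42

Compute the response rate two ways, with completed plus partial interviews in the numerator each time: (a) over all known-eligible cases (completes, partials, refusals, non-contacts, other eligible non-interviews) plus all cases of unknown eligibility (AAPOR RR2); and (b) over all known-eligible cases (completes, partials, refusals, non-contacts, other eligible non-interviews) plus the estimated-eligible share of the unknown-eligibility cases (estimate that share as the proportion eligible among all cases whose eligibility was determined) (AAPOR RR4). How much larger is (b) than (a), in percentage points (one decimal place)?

No contact after all attempts = 95 + 107 = 202
Unknown eligibility = 36 + 69 = 105
Top → 603 + 48 = 651
Denom → 603 + 48 + 384 + 202 + 42 + 105 = 1384
RR2 = 651 / 1384 = 0.4704
Known eligible → 603 + 48 + 384 + 202 + 42 = 1279
e = 1279 / (1279 + 411) = 1279 / 1690 = 0.7568
Estimated eligible among unknowns → 0.7568 × 105 = 79.46
Denom → 1279 + 79.46 = 1358.46
RR4 = 651 / 1358.46 = 0.4792
Difference = 47.92 − 47.04 = 0.88 percentage points

0.9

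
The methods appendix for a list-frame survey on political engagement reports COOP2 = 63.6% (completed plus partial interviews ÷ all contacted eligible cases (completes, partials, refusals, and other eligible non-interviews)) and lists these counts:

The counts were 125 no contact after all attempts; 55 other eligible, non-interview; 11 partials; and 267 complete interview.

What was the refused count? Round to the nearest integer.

104

Num = 267 + 11 = 278
COOP2 = 278 / D = 0.636
D = 278 / 0.636 = 437.1
Remaining denominator categories sum to 333
refused = 437.1 − 333 ≈ 104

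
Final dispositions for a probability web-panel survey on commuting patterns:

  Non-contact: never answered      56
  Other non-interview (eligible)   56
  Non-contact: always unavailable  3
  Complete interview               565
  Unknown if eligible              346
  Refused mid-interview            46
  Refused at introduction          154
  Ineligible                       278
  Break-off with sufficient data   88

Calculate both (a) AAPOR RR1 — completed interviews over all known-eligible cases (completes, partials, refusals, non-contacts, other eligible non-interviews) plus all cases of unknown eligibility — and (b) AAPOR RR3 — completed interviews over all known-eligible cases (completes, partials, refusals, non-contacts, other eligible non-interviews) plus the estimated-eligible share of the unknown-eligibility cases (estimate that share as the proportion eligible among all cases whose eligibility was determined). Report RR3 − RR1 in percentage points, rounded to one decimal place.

Refusal or break-off = 154 + 46 = 200
No contact after all attempts = 56 + 3 = 59
Numerator → 565
Denom → 565 + 88 + 200 + 59 + 56 + 346 = 1314
RR1 = 565 / 1314 = 0.4300
Known eligible → 565 + 88 + 200 + 59 + 56 = 968
e = 968 / (968 + 278) = 968 / 1246 = 0.7769
e × U → 0.7769 × 346 = 268.81
Denom → 968 + 268.81 = 1236.81
RR3 = 565 / 1236.81 = 0.4568
Difference = 45.68 − 43.00 = 2.68 percentage points

2.7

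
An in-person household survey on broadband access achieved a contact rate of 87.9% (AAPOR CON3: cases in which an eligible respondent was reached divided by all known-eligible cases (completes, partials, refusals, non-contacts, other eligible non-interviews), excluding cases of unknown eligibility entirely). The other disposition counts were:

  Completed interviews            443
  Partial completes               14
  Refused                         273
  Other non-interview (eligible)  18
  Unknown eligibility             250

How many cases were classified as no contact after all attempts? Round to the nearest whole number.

103

Top: 443 + 14 + 273 + 18 = 748
CON3 = 748 / D = 0.879
D = 748 / 0.879 = 851.0
Other denominator terms total 748
no contact after all attempts = 851.0 − 748 ≈ 103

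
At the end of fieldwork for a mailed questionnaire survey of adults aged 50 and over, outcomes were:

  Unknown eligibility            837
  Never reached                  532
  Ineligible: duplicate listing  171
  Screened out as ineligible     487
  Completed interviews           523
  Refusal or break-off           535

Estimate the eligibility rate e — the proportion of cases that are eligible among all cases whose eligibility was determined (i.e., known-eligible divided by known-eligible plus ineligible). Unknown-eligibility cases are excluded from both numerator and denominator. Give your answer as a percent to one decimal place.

70.7%

Not eligible = 487 + 171 = 658
Known eligible: 523 + 535 + 532 = 1590
e = 1590 / (1590 + 658) = 1590 / 2248 = 0.7073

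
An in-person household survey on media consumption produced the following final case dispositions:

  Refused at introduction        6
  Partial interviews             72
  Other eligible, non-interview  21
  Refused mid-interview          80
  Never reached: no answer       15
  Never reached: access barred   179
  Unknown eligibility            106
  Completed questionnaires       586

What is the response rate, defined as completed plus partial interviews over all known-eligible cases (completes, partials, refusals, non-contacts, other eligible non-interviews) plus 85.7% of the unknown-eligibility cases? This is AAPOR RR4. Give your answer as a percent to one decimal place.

Refused = 6 + 80 = 86
No contact after all attempts = 15 + 179 = 194
Numerator → 586 + 72 = 658
Determined eligible → 586 + 72 + 86 + 194 + 21 = 959
e × U → 0.8570 × 106 = 90.84
Denom → 959 + 90.84 = 1049.84
RR4 = 658 / 1049.84 = 0.6268

62.7%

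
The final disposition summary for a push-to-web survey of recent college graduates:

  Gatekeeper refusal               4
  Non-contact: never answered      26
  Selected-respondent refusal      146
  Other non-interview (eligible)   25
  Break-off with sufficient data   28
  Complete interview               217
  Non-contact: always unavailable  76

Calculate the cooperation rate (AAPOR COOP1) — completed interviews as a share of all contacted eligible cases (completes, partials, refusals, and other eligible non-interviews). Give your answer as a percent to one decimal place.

Refusals = 4 + 146 = 150
Never reached = 26 + 76 = 102
Top → 217
Denom → 217 + 28 + 150 + 25 = 420
COOP1 = 217 / 420 = 0.5167

51.7%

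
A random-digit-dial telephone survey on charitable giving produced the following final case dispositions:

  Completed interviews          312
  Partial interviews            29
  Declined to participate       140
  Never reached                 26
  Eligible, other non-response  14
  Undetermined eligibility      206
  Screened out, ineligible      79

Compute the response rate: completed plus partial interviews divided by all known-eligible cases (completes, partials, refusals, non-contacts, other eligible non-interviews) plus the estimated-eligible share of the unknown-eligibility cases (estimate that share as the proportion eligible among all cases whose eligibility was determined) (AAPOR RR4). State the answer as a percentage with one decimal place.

48.7%

Numerator → 312 + 29 = 341
Determined eligible → 312 + 29 + 140 + 26 + 14 = 521
e = 521 / (521 + 79) = 521 / 600 = 0.8683
Eligible share of unknowns → 0.8683 × 206 = 178.87
Denom → 521 + 178.87 = 699.87
RR4 = 341 / 699.87 = 0.4872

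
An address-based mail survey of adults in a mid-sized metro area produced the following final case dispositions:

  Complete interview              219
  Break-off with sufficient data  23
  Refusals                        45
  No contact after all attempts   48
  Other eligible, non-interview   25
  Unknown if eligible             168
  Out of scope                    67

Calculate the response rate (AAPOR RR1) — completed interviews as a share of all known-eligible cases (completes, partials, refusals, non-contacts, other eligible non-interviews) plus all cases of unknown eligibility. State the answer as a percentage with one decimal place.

Num: 219
Denominator: 219 + 23 + 45 + 48 + 25 + 168 = 528
RR1 = 219 / 528 = 0.4148

41.5%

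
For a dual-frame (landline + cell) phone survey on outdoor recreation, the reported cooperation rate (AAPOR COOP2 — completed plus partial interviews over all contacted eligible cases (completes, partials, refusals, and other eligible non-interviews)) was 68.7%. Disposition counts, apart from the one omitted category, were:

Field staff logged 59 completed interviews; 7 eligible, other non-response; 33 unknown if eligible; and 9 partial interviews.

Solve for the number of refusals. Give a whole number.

24

Num → 59 + 9 = 68
COOP2 = 68 / D = 0.687
D = 68 / 0.687 = 99.0
Other denominator terms total 75
refusals = 99.0 − 75 ≈ 24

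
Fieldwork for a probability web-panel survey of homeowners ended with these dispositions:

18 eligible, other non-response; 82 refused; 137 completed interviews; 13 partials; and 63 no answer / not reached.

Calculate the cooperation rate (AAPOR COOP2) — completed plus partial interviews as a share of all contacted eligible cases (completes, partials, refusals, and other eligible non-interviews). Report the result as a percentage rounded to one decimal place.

Numerator → 137 + 13 = 150
Denom → 137 + 13 + 82 + 18 = 250
COOP2 = 150 / 250 = 0.6000

60.0%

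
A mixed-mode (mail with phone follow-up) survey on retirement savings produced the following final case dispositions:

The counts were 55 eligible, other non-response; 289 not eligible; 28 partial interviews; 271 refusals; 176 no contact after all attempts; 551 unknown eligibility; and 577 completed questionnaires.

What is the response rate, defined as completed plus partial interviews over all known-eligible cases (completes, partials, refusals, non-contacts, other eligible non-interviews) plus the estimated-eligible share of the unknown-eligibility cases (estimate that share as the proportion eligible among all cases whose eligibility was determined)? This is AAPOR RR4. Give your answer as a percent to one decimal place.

Numerator: 577 + 28 = 605
Determined eligible: 577 + 28 + 271 + 176 + 55 = 1107
e = 1107 / (1107 + 289) = 1107 / 1396 = 0.7930
e × U: 0.7930 × 551 = 436.94
Denom: 1107 + 436.94 = 1543.94
RR4 = 605 / 1543.94 = 0.3919

39.2%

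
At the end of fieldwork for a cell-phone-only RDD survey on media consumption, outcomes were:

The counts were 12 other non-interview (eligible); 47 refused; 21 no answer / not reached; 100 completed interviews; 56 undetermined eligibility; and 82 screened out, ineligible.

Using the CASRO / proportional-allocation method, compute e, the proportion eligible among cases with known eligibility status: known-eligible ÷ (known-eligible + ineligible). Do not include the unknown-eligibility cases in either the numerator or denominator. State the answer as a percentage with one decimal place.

Known eligible: 100 + 47 + 21 + 12 = 180
e = 180 / (180 + 82) = 180 / 262 = 0.6870

68.7%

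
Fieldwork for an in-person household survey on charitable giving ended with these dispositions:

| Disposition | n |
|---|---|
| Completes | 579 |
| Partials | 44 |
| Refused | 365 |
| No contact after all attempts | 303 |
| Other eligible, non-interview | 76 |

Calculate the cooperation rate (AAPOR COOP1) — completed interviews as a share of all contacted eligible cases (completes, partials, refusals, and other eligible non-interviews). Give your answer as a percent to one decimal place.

Num = 579
Base = 579 + 44 + 365 + 76 = 1064
COOP1 = 579 / 1064 = 0.5442

54.4%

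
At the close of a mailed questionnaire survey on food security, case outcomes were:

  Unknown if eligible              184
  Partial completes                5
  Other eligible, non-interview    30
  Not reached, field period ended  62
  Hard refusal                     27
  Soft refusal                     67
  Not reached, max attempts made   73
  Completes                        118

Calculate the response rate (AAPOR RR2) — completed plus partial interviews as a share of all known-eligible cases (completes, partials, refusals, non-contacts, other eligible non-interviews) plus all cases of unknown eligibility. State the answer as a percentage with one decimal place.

21.7%

Refusal or break-off = 27 + 67 = 94
No contact after all attempts = 62 + 73 = 135
Num: 118 + 5 = 123
Denominator: 118 + 5 + 94 + 135 + 30 + 184 = 566
RR2 = 123 / 566 = 0.2173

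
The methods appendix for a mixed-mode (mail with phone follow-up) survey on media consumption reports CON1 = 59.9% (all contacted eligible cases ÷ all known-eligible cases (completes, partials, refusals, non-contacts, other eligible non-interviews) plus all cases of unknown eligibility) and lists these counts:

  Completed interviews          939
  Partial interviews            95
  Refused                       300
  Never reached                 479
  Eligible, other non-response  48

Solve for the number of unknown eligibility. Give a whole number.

446

Num → 939 + 95 + 300 + 48 = 1382
CON1 = 1382 / D = 0.599
D = 1382 / 0.599 = 2307.2
Other denominator terms total 1861
unknown eligibility = 2307.2 − 1861 ≈ 446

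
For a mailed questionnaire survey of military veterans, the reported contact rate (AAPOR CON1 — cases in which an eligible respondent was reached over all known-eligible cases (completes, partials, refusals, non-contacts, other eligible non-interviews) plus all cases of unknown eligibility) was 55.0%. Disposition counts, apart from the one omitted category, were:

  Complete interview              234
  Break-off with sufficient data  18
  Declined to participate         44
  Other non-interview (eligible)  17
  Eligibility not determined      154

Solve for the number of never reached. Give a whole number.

102

Numerator = 234 + 18 + 44 + 17 = 313
CON1 = 313 / D = 0.550
D = 313 / 0.550 = 569.1
Other denominator terms total 467
never reached = 569.1 − 467 ≈ 102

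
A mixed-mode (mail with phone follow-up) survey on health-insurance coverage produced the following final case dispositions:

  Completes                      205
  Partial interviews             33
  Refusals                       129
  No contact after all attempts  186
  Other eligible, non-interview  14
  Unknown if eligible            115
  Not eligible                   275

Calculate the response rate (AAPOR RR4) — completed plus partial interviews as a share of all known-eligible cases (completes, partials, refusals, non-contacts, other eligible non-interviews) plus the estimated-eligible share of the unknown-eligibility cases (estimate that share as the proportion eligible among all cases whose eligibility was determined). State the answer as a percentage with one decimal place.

Top → 205 + 33 = 238
Eligible (known) → 205 + 33 + 129 + 186 + 14 = 567
e = 567 / (567 + 275) = 567 / 842 = 0.6734
e × U → 0.6734 × 115 = 77.44
Base → 567 + 77.44 = 644.44
RR4 = 238 / 644.44 = 0.3693

36.9%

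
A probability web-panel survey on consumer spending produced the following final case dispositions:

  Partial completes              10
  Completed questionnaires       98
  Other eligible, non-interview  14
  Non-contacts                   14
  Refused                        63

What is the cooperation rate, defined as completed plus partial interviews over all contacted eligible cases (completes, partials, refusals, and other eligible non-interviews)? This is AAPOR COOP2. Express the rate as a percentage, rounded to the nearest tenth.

Num → 98 + 10 = 108
Denom → 98 + 10 + 63 + 14 = 185
COOP2 = 108 / 185 = 0.5838

58.4%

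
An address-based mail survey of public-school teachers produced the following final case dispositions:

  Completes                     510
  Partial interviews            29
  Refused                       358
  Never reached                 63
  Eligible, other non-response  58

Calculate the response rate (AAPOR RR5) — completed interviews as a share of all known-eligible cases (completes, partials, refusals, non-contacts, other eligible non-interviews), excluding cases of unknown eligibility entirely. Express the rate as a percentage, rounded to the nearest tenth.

50.1%

Num → 510
Denominator → 510 + 29 + 358 + 63 + 58 = 1018
RR5 = 510 / 1018 = 0.5010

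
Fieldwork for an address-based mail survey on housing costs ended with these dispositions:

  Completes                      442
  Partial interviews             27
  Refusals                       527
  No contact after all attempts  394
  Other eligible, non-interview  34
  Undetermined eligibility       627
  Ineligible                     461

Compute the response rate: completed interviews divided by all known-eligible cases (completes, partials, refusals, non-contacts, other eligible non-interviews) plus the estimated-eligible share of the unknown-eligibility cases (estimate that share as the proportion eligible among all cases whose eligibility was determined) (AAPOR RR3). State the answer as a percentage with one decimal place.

Top: 442
Eligible (known): 442 + 27 + 527 + 394 + 34 = 1424
e = 1424 / (1424 + 461) = 1424 / 1885 = 0.7554
Estimated eligible among unknowns: 0.7554 × 627 = 473.64
Denominator: 1424 + 473.64 = 1897.64
RR3 = 442 / 1897.64 = 0.2329

23.3%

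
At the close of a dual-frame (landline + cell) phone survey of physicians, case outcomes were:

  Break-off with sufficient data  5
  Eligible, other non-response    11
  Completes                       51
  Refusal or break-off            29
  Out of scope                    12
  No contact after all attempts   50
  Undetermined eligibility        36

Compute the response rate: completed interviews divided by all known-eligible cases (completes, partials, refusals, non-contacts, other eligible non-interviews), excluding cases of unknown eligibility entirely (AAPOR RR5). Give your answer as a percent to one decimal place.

Numerator: 51
Base: 51 + 5 + 29 + 50 + 11 = 146
RR5 = 51 / 146 = 0.3493

34.9%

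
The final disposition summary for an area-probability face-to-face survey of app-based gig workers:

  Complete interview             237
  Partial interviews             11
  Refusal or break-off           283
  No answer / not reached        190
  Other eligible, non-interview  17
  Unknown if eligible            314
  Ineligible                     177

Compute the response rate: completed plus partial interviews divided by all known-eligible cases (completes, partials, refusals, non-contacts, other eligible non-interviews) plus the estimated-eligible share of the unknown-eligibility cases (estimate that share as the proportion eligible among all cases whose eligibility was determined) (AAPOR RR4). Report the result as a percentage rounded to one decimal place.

Numerator: 237 + 11 = 248
Eligible (known): 237 + 11 + 283 + 190 + 17 = 738
e = 738 / (738 + 177) = 738 / 915 = 0.8066
Eligible share of unknowns: 0.8066 × 314 = 253.27
Base: 738 + 253.27 = 991.27
RR4 = 248 / 991.27 = 0.2502

25.0%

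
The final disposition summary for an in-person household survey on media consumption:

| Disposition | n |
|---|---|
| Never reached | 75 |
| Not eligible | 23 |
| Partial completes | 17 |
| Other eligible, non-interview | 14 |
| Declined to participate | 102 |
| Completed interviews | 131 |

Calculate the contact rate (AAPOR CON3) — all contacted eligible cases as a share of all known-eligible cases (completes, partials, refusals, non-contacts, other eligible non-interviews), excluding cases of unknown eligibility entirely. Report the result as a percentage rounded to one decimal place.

77.9%

Numerator = 131 + 17 + 102 + 14 = 264
Base = 131 + 17 + 102 + 75 + 14 = 339
CON3 = 264 / 339 = 0.7788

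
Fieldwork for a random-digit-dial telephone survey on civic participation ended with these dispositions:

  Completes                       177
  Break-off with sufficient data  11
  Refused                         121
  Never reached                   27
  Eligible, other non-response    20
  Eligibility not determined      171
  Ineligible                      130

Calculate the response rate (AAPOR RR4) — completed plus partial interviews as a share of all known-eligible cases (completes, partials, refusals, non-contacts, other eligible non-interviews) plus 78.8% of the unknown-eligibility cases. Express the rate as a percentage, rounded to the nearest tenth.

38.3%

Num → 177 + 11 = 188
Determined eligible → 177 + 11 + 121 + 27 + 20 = 356
e × U → 0.7880 × 171 = 134.75
Denom → 356 + 134.75 = 490.75
RR4 = 188 / 490.75 = 0.3831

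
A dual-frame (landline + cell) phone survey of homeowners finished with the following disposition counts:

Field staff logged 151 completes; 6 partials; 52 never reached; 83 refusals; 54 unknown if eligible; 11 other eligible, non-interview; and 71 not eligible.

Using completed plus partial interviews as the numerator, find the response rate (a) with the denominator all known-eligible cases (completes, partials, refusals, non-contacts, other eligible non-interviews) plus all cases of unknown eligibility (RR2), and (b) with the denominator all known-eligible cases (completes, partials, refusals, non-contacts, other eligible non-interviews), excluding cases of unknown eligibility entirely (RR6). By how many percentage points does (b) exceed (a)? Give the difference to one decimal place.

7.8

Numerator → 151 + 6 = 157
Denominator → 151 + 6 + 83 + 52 + 11 + 54 = 357
RR2 = 157 / 357 = 0.4398
Denominator → 151 + 6 + 83 + 52 + 11 = 303
RR6 = 157 / 303 = 0.5182
Difference = 51.82 − 43.98 = 7.84 percentage points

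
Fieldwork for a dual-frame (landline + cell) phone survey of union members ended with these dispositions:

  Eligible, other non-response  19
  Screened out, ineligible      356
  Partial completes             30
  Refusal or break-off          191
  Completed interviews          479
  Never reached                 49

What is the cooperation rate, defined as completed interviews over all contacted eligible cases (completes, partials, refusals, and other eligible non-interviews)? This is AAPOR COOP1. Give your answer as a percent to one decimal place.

66.6%

Num = 479
Base = 479 + 30 + 191 + 19 = 719
COOP1 = 479 / 719 = 0.6662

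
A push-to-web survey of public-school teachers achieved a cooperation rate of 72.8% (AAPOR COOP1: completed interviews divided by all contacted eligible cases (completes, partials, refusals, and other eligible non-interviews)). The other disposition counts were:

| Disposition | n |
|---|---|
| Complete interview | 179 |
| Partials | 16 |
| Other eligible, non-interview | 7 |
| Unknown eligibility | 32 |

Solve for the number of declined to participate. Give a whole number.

COOP1 = 179 / D = 0.728
D = 179 / 0.728 = 245.9
Rest of base = 202
declined to participate = 245.9 − 202 ≈ 44

44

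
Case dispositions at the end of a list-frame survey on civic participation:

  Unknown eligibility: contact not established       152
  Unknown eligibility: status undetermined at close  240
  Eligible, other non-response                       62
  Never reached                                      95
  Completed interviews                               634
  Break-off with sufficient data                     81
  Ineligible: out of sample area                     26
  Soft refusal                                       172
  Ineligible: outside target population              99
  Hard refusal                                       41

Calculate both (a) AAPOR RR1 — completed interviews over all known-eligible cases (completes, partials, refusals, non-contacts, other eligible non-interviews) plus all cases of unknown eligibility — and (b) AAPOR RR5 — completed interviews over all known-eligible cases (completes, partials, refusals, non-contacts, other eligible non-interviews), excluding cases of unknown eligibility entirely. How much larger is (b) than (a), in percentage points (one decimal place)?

Refused = 41 + 172 = 213
Eligibility not determined = 152 + 240 = 392
Out of scope = 99 + 26 = 125
Num: 634
Denominator: 634 + 81 + 213 + 95 + 62 + 392 = 1477
RR1 = 634 / 1477 = 0.4292
Denominator: 634 + 81 + 213 + 95 + 62 = 1085
RR5 = 634 / 1085 = 0.5843
Difference = 58.43 − 42.92 = 15.51 percentage points

15.5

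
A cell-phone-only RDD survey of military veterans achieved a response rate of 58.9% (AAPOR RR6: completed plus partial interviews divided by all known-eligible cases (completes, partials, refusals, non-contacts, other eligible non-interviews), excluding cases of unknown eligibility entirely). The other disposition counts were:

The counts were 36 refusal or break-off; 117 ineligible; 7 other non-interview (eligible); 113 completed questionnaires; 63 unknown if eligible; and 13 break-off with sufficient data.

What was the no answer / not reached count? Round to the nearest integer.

Top = 113 + 13 = 126
RR6 = 126 / D = 0.589
D = 126 / 0.589 = 213.9
Rest of base = 169
no answer / not reached = 213.9 − 169 ≈ 45

45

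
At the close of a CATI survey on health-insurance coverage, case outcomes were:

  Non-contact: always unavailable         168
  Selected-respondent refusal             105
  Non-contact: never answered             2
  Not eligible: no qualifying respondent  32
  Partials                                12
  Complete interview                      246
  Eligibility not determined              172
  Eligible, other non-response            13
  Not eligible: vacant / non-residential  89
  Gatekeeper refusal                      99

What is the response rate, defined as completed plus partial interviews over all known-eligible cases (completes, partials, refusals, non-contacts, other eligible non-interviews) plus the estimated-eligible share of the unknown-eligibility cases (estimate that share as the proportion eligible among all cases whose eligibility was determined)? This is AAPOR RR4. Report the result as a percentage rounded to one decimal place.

Refusal or break-off = 99 + 105 = 204
Non-contacts = 2 + 168 = 170
Not eligible = 32 + 89 = 121
Numerator: 246 + 12 = 258
Eligible (known): 246 + 12 + 204 + 170 + 13 = 645
e = 645 / (645 + 121) = 645 / 766 = 0.8420
e × U: 0.8420 × 172 = 144.82
Base: 645 + 144.82 = 789.82
RR4 = 258 / 789.82 = 0.3267

32.7%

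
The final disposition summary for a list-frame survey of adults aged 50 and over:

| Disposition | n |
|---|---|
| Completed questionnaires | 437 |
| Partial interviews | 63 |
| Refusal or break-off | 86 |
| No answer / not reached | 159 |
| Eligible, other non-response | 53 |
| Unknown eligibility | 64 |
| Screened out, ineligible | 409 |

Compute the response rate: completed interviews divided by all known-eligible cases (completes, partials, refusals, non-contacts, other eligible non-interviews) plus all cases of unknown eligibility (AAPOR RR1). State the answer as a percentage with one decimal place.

Numerator: 437
Denom: 437 + 63 + 86 + 159 + 53 + 64 = 862
RR1 = 437 / 862 = 0.5070

50.7%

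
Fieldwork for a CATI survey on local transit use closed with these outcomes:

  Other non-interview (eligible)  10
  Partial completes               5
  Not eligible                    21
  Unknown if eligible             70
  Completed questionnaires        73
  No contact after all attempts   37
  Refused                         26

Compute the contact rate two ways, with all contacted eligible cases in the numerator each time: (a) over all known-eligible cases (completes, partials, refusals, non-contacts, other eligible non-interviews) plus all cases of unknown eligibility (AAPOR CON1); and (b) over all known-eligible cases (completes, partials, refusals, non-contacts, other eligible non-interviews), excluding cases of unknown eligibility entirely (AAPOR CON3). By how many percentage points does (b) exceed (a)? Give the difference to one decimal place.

23.9

Num: 73 + 5 + 26 + 10 = 114
Base: 73 + 5 + 26 + 37 + 10 + 70 = 221
CON1 = 114 / 221 = 0.5158
Base: 73 + 5 + 26 + 37 + 10 = 151
CON3 = 114 / 151 = 0.7550
Difference = 75.50 − 51.58 = 23.92 percentage points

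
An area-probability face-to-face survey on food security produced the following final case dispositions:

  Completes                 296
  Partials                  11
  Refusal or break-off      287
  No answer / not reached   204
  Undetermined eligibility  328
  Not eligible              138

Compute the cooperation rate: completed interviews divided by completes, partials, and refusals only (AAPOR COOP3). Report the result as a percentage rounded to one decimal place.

49.8%

Num = 296
Base = 296 + 11 + 287 = 594
COOP3 = 296 / 594 = 0.4983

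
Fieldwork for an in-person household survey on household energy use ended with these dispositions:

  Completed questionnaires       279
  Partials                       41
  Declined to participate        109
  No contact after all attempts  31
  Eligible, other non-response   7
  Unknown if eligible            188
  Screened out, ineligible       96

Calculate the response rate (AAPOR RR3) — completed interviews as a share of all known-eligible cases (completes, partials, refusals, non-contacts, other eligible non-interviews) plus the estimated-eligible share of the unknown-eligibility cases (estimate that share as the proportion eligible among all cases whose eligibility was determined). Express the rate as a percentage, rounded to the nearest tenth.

44.8%

Top = 279
Known eligible = 279 + 41 + 109 + 31 + 7 = 467
e = 467 / (467 + 96) = 467 / 563 = 0.8295
Eligible share of unknowns = 0.8295 × 188 = 155.95
Denom = 467 + 155.95 = 622.95
RR3 = 279 / 622.95 = 0.4479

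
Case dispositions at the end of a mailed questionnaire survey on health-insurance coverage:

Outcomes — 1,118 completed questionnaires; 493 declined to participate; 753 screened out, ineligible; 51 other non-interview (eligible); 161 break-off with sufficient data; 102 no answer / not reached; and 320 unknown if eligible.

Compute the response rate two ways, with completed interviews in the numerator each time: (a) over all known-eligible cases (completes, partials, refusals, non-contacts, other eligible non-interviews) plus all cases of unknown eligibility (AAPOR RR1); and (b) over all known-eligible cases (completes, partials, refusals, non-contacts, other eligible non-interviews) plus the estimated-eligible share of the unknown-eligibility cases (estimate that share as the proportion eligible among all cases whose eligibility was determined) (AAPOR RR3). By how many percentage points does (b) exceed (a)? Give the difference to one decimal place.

2.1

Numerator: 1118
Denom: 1118 + 161 + 493 + 102 + 51 + 320 = 2245
RR1 = 1118 / 2245 = 0.4980
Determined eligible: 1118 + 161 + 493 + 102 + 51 = 1925
e = 1925 / (1925 + 753) = 1925 / 2678 = 0.7188
Eligible share of unknowns: 0.7188 × 320 = 230.02
Denom: 1925 + 230.02 = 2155.02
RR3 = 1118 / 2155.02 = 0.5188
Difference = 51.88 − 49.80 = 2.08 percentage points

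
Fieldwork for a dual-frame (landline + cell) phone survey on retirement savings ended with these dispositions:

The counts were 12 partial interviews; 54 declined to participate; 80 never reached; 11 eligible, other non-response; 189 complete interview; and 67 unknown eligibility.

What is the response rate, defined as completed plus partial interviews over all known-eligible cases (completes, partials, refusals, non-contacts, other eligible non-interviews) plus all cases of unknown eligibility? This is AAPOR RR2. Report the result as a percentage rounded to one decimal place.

48.7%

Top: 189 + 12 = 201
Base: 189 + 12 + 54 + 80 + 11 + 67 = 413
RR2 = 201 / 413 = 0.4867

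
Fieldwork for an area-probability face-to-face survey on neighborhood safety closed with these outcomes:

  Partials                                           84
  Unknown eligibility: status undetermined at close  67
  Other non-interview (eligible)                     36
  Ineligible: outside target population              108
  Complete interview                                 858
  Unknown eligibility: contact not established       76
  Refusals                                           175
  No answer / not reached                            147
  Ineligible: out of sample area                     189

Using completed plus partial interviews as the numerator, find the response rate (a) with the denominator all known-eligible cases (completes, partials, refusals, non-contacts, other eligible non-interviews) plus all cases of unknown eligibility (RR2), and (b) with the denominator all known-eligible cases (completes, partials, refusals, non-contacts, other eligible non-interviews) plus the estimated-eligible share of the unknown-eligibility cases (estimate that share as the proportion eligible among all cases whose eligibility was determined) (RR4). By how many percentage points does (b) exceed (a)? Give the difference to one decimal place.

Unknown if eligible = 76 + 67 = 143
Not eligible = 108 + 189 = 297
Numerator = 858 + 84 = 942
Denominator = 858 + 84 + 175 + 147 + 36 + 143 = 1443
RR2 = 942 / 1443 = 0.6528
Eligible (known) = 858 + 84 + 175 + 147 + 36 = 1300
e = 1300 / (1300 + 297) = 1300 / 1597 = 0.8140
e × U = 0.8140 × 143 = 116.40
Denominator = 1300 + 116.40 = 1416.40
RR4 = 942 / 1416.40 = 0.6651
Difference = 66.51 − 65.28 = 1.23 percentage points

1.2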